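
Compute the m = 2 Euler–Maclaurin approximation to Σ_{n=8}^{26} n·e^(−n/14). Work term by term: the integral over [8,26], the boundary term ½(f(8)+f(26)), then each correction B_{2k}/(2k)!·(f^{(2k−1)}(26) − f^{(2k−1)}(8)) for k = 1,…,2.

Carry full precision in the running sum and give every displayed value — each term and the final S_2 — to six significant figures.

S_2 ≈ 90.7642

Integral: ∫_8^26 x·e^(−x/14) dx = 86.5071.
½[f(8) + f(26)] = ½[4.51774 + 4.05907] = 4.28841.
So far: 90.7955.
k=1: B_{2}/(2)! × [f^{(1)}(26) − f^{(1)}(8)] = 1/12 × (-0.133815 − 0.242022) = -0.0313198.
Partial sum through k=1: 90.7642.
k=2: B_{4}/(4)! × [f^{(3)}(26) − f^{(3)}(8)] = −1/720 × (0.000910309 − 0.00699724) = 8.45407e-06.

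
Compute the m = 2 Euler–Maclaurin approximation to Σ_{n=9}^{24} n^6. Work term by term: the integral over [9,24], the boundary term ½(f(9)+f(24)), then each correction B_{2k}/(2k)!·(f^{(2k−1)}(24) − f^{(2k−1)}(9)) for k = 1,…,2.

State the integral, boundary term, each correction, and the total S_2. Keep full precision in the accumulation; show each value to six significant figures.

S_2 ≈ 7.54294e+08

Integral: ∫_9^24 x^6 dx = 6.54527e+08.
½[f(9) + f(24)] = ½[531441 + 1.91103e+08] = 9.58172e+07.
Running total after boundary: 7.50344e+08.
k=1: B_{2}/(2)! × [f^{(1)}(24) − f^{(1)}(9)] = 1/12 × (4.77757e+07 − 354294) = 3.95179e+06.
Partial sum through k=1: 7.54296e+08.
k=2: B_{4}/(4)! × [f^{(3)}(24) − f^{(3)}(9)] = −1/720 × (1.65888e+06 − 87480.0) = -2182.50.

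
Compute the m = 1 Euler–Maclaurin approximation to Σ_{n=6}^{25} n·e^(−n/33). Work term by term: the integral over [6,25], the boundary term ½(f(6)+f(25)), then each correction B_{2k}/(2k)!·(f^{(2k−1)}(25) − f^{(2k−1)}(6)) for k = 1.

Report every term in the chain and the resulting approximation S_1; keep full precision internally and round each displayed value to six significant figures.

S_1 ≈ 184.068

The integral term ∫_6^25 x·e^(−x/33) dx = 175.754.
Endpoint term: (f(6) + f(25))/2 = (5.00252 + 11.7200)/2 = 8.36128.
Running total after boundary: 184.115.
k=1: B_{2}/(2)! × [f^{(1)}(25) − f^{(1)}(6)] = 1/12 × (0.113649 − 0.682161) = -0.0473761.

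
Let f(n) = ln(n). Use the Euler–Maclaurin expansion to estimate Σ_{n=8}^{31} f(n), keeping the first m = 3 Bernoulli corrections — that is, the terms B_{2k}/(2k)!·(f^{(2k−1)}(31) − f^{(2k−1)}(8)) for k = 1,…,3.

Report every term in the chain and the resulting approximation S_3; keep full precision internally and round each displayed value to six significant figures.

∫_8^31 ln(x) dx evaluates to 66.8181.
Boundary: ½(f(8) + f(31)) = ½(2.07944 + 3.43399) = 2.75671.
Running total after boundary: 69.5748.
Correction k=1: B_{2}/2! · (f^{(1)}(31) − f^{(1)}(8)) = 1/12 · (0.0322581 − 0.125000) = -0.00772849.
Running total after k=1: 69.5671.
Correction k=2: B_{4}/4! · (f^{(3)}(31) − f^{(3)}(8)) = −1/720 · (6.71344e-05 − 0.00390625) = 5.33211e-06.
Running total after k=2: 69.5671.
Correction k=3: B_{6}/6! · (f^{(5)}(31) − f^{(5)}(8)) = 1/30240 · (8.38306e-07 − 0.000732422) = -2.41926e-08.

S_3 ≈ 69.5671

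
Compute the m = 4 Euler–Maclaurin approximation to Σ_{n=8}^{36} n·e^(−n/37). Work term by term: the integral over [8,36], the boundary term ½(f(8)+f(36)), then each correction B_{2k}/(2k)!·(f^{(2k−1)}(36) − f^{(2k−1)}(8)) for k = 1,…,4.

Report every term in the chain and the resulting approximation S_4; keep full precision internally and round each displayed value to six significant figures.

Integral: ∫_8^36 x·e^(−x/37) dx = 320.395.
Endpoint term: (f(8) + f(36))/2 = (6.44449 + 13.6065)/2 = 10.0255.
So far: 330.421.
Correction k=1: B_{2}/2! · (f^{(1)}(36) − f^{(1)}(8)) = 1/12 · (0.0102151 − 0.631386) = -0.0517642.
Running total after k=1: 330.369.
Correction k=2: B_{4}/4! · (f^{(3)}(36) − f^{(3)}(8)) = −1/720 · (0.000559628 − 0.00163806) = 1.49783e-06.
Running total after k=2: 330.369.
Correction k=3: B_{6}/6! · (f^{(5)}(36) − f^{(5)}(8)) = 1/30240 · (8.12121e-07 − 2.05619e-06) = -4.11398e-11.
Running total after k=3: 330.369.
Correction k=4: B_{8}/8! · (f^{(7)}(36) − f^{(7)}(8)) = −1/1209600 · (8.87843e-10 − 2.12990e-09) = 1.02684e-15.

S_4 ≈ 330.369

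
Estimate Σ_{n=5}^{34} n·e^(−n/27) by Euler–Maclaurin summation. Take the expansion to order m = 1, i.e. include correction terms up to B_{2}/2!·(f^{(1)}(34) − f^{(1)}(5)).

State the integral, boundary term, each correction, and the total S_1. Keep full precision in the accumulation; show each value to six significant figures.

S_1 ≈ 257.257

∫_5^34 x·e^(−x/27) dx evaluates to 250.417.
Endpoint term: (f(5) + f(34))/2 = (4.15475 + 9.65138)/2 = 6.90307.
Running total after boundary: 257.320.
Order-1 term: 1/12 · (-0.0735944 − 0.677071) = -0.0625554.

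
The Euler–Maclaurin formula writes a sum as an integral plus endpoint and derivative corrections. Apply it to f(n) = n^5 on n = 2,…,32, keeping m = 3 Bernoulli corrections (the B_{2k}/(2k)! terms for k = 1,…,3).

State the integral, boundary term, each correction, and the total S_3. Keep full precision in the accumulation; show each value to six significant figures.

∫_2^32 x^5 dx evaluates to 1.78957e+08.
Endpoint term: (f(2) + f(32))/2 = (32.0000 + 3.35544e+07)/2 = 1.67772e+07.
Integral + boundary = 1.95734e+08.
k=1: B_{2}/(2)! × [f^{(1)}(32) − f^{(1)}(2)] = 1/12 × (5.24288e+06 − 80.0000) = 436900.
Partial sum through k=1: 1.96171e+08.
k=2: B_{4}/(4)! × [f^{(3)}(32) − f^{(3)}(2)] = −1/720 × (61440.0 − 240.000) = -85.0000.
Partial sum through k=2: 1.96171e+08.
k=3: B_{6}/(6)! × [f^{(5)}(32) − f^{(5)}(2)] = 1/30240 × (120.000 − 120.000) = 0.00000.

S_3 ≈ 1.96171e+08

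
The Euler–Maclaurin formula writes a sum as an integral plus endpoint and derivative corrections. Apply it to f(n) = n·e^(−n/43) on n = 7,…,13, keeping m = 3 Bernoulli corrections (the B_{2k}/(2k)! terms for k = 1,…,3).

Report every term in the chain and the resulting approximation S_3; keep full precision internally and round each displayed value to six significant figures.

S_3 ≈ 55.0189

The integral term ∫_7^13 x·e^(−x/43) dx = 47.2569.
½[f(7) + f(13)] = ½[5.94838 + 9.60827] = 7.77832.
Integral + boundary = 55.0352.
k=1: B_{2}/(2)! × [f^{(1)}(13) − f^{(1)}(7)] = 1/12 × (0.515649 − 0.711435) = -0.0163154.
Running total after k=1: 55.0189.
k=2: B_{4}/(4)! × [f^{(3)}(13) − f^{(3)}(7)] = −1/720 × (0.00107834 − 0.00130393) = 3.13329e-07.
Running total after k=2: 55.0189.
k=3: B_{6}/(6)! × [f^{(5)}(13) − f^{(5)}(7)] = 1/30240 × (1.01557e-06 − 1.20233e-06) = -6.17570e-12.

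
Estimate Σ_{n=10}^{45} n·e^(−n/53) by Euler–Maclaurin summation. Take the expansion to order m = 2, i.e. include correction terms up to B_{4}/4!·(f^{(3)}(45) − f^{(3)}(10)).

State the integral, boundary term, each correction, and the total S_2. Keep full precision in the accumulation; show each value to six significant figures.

∫_10^45 x·e^(−x/53) dx evaluates to 542.777.
½[f(10) + f(45)] = ½[8.28052 + 19.2518] = 13.7662.
So far: 556.544.
Order-1 term: 1/12 · (0.0645764 − 0.671816) = -0.0506033.
Partial sum through k=1: 556.493.
Order-2 term: −1/720 · (0.000327595 − 0.000828736) = 6.96030e-07.

S_2 ≈ 556.493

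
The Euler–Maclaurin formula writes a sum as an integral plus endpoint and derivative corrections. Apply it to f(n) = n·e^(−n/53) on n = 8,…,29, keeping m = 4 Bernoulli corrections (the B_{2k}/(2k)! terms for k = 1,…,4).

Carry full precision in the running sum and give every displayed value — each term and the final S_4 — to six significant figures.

S_4 ≈ 277.305

Integral: ∫_8^29 x·e^(−x/53) dx = 265.515.
Endpoint term: (f(8) + f(29))/2 = (6.87917 + 16.7790)/2 = 11.8291.
Integral + boundary = 277.344.
Correction k=1: B_{2}/2! · (f^{(1)}(29) − f^{(1)}(8)) = 1/12 · (0.262001 − 0.730101) = -0.0390083.
Running total after k=1: 277.305.
Correction k=2: B_{4}/4! · (f^{(3)}(29) − f^{(3)}(8)) = −1/720 · (0.000505223 − 0.000872159) = 5.09633e-07.
Running total after k=2: 277.305.
Correction k=3: B_{6}/6! · (f^{(5)}(29) − f^{(5)}(8)) = 1/30240 · (3.26513e-07 − 5.28445e-07) = -6.67767e-12.
Running total after k=3: 277.305.
Correction k=4: B_{8}/8! · (f^{(7)}(29) − f^{(7)}(8)) = −1/1209600 · (1.68447e-10 − 2.65718e-10) = 8.04165e-17.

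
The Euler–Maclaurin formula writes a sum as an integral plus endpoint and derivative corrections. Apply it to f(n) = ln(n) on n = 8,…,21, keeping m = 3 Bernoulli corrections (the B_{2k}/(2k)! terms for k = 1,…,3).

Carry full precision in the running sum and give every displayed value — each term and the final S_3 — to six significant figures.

∫_8^21 ln(x) dx evaluates to 34.2994.
½[f(8) + f(21)] = ½[2.07944 + 3.04452] = 2.56198.
Running total after boundary: 36.8614.
Correction k=1: B_{2}/2! · (f^{(1)}(21) − f^{(1)}(8)) = 1/12 · (0.0476190 − 0.125000) = -0.00644841.
Partial sum through k=1: 36.8550.
Correction k=2: B_{4}/4! · (f^{(3)}(21) − f^{(3)}(8)) = −1/720 · (0.000215959 − 0.00390625) = 5.12540e-06.
Partial sum through k=2: 36.8550.
Correction k=3: B_{6}/6! · (f^{(5)}(21) − f^{(5)}(8)) = 1/30240 · (5.87645e-06 − 0.000732422) = -2.40260e-08.

S_3 ≈ 36.8550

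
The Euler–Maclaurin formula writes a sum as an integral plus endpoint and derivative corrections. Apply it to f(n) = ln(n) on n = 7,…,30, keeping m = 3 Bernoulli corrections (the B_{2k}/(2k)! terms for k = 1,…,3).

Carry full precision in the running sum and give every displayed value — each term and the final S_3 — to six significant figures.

Integral: ∫_7^30 ln(x) dx = 65.4146.
½[f(7) + f(30)] = ½[1.94591 + 3.40120] = 2.67355.
So far: 68.0881.
k=1: B_{2}/(2)! × [f^{(1)}(30) − f^{(1)}(7)] = 1/12 × (0.0333333 − 0.142857) = -0.00912698.
Partial sum through k=1: 68.0790.
k=2: B_{4}/(4)! × [f^{(3)}(30) − f^{(3)}(7)] = −1/720 × (7.40741e-05 − 0.00583090) = 7.99560e-06.
Partial sum through k=2: 68.0790.
k=3: B_{6}/(6)! × [f^{(5)}(30) − f^{(5)}(7)] = 1/30240 × (9.87654e-07 − 0.00142798) = -4.71888e-08.

S_3 ≈ 68.0790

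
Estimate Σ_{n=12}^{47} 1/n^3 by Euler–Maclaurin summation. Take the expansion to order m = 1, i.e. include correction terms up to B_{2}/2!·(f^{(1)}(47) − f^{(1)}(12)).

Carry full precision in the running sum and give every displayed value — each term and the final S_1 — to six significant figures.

The integral term ∫_12^47 1/x^3 dx = 0.00324588.
½[f(12) + f(47)] = ½[0.000578704 + 9.63178e-06] = 0.000294168.
Running total after boundary: 0.00354004.
Order-1 term: 1/12 · (-6.14794e-07 − (-0.000144676)) = 1.20051e-05.

S_1 ≈ 0.00355205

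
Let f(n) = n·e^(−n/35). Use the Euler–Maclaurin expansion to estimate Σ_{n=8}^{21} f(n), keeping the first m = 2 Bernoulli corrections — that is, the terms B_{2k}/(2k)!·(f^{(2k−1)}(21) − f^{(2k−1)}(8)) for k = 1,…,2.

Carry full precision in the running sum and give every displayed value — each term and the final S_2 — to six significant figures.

The integral term ∫_8^21 x·e^(−x/35) dx = 121.812.
½[f(8) + f(21)] = ½[6.36536 + 11.5250] = 8.94520.
So far: 130.757.
Order-1 term: 1/12 · (0.219525 − 0.613802) = -0.0328565.
Running total after k=1: 130.724.
Order-2 term: −1/720 · (0.00107522 − 0.00180012) = 1.00679e-06.

S_2 ≈ 130.724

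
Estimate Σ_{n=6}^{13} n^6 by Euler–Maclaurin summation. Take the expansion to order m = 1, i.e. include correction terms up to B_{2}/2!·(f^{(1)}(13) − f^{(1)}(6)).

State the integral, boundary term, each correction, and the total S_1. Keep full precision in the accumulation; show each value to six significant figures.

The integral term ∫_6^13 x^6 dx = 8.92408e+06.
Endpoint term: (f(6) + f(13))/2 = (46656.0 + 4.82681e+06)/2 = 2.43673e+06.
Integral + boundary = 1.13608e+07.
k=1: B_{2}/(2)! × [f^{(1)}(13) − f^{(1)}(6)] = 1/12 × (2.22776e+06 − 46656.0) = 181758.

S_1 ≈ 1.15426e+07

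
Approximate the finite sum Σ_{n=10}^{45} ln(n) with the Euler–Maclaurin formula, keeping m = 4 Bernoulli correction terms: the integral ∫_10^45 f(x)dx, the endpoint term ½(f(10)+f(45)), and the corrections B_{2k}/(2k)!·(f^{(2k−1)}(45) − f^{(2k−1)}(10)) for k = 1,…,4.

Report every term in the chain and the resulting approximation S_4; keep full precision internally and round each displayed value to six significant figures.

The integral term ∫_10^45 ln(x) dx = 113.274.
Endpoint term: (f(10) + f(45))/2 = (2.30259 + 3.80666)/2 = 3.05462.
Running total after boundary: 116.329.
k=1: B_{2}/(2)! × [f^{(1)}(45) − f^{(1)}(10)] = 1/12 × (0.0222222 − 0.100000) = -0.00648148.
Partial sum through k=1: 116.322.
k=2: B_{4}/(4)! × [f^{(3)}(45) − f^{(3)}(10)] = −1/720 × (2.19479e-05 − 0.00200000) = 2.74729e-06.
Partial sum through k=2: 116.322.
k=3: B_{6}/(6)! × [f^{(5)}(45) − f^{(5)}(10)] = 1/30240 × (1.30061e-07 − 0.000240000) = -7.93221e-09.
Partial sum through k=3: 116.322.
k=4: B_{8}/(8)! × [f^{(7)}(45) − f^{(7)}(10)] = −1/1209600 × (1.92684e-09 − 7.20000e-05) = 5.95222e-11.

S_4 ≈ 116.322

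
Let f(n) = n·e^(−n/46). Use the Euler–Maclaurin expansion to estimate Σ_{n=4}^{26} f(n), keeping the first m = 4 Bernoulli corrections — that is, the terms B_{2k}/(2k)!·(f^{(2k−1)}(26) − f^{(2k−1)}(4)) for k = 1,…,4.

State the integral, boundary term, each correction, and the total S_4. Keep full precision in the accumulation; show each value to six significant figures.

∫_4^26 x·e^(−x/46) dx evaluates to 226.449.
Boundary: ½(f(4) + f(26)) = ½(3.66687 + 14.7742) = 9.22051.
So far: 235.670.
k=1: B_{2}/(2)! × [f^{(1)}(26) − f^{(1)}(4)] = 1/12 × (0.247059 − 0.837002) = -0.0491619.
Partial sum through k=1: 235.621.
k=2: B_{4}/(4)! × [f^{(3)}(26) − f^{(3)}(4)] = −1/720 × (0.000653843 − 0.00126202) = 8.44691e-07.
Partial sum through k=2: 235.621.
k=3: B_{6}/(6)! × [f^{(5)}(26) − f^{(5)}(4)] = 1/30240 × (5.62821e-07 − 1.00590e-06) = -1.46521e-11.
Partial sum through k=3: 235.621.
k=4: B_{8}/(8)! × [f^{(7)}(26) − f^{(7)}(4)] = −1/1209600 × (3.85937e-10 − 6.68894e-10) = 2.33927e-16.

S_4 ≈ 235.621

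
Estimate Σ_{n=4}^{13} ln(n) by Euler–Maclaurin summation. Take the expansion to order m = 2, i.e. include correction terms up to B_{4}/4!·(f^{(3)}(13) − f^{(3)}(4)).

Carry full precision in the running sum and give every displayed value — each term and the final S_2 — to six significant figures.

S_2 ≈ 20.7604

Integral: ∫_4^13 ln(x) dx = 18.7992.
½[f(4) + f(13)] = ½[1.38629 + 2.56495] = 1.97562.
Running total after boundary: 20.7748.
Correction k=1: B_{2}/2! · (f^{(1)}(13) − f^{(1)}(4)) = 1/12 · (0.0769231 − 0.250000) = -0.0144231.
Partial sum through k=1: 20.7604.
Correction k=2: B_{4}/4! · (f^{(3)}(13) − f^{(3)}(4)) = −1/720 · (0.000910332 − 0.0312500) = 4.21384e-05.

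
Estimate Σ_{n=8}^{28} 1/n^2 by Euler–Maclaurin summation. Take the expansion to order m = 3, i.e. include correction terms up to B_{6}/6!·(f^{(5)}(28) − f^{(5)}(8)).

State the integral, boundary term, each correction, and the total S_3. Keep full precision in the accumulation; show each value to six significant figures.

∫_8^28 1/x^2 dx evaluates to 0.0892857.
½[f(8) + f(28)] = ½[0.0156250 + 0.00127551] = 0.00845026.
Running total after boundary: 0.0977360.
Correction k=1: B_{2}/2! · (f^{(1)}(28) − f^{(1)}(8)) = 1/12 · (-9.11079e-05 − (-0.00390625)) = 0.000317929.
After k=1: 0.0980539.
Correction k=2: B_{4}/4! · (f^{(3)}(28) − f^{(3)}(8)) = −1/720 · (-1.39451e-06 − (-0.000732422)) = -1.01532e-06.
After k=2: 0.0980529.
Correction k=3: B_{6}/6! · (f^{(5)}(28) − f^{(5)}(8)) = 1/30240 · (-5.33613e-08 − (-0.000343323)) = 1.13515e-08.

S_3 ≈ 0.0980529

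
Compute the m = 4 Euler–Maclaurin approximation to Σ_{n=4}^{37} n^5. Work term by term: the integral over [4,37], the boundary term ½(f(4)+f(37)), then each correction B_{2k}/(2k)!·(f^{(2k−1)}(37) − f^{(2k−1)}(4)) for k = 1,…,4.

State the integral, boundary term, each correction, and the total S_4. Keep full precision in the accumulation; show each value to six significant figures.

S_4 ≈ 4.63074e+08

Integral: ∫_4^37 x^5 dx = 4.27620e+08.
Boundary: ½(f(4) + f(37)) = ½(1024.00 + 6.93440e+07) = 3.46725e+07.
So far: 4.62293e+08.
k=1: B_{2}/(2)! × [f^{(1)}(37) − f^{(1)}(4)] = 1/12 × (9.37080e+06 − 1280.00) = 780794.
Partial sum through k=1: 4.63074e+08.
k=2: B_{4}/(4)! × [f^{(3)}(37) − f^{(3)}(4)] = −1/720 × (82140.0 − 960.000) = -112.750.
Partial sum through k=2: 4.63074e+08.
k=3: B_{6}/(6)! × [f^{(5)}(37) − f^{(5)}(4)] = 1/30240 × (120.000 − 120.000) = 0.00000.
Partial sum through k=3: 4.63074e+08.
k=4: B_{8}/(8)! × [f^{(7)}(37) − f^{(7)}(4)] = −1/1209600 × (0.00000 − 0.00000) = 0.00000.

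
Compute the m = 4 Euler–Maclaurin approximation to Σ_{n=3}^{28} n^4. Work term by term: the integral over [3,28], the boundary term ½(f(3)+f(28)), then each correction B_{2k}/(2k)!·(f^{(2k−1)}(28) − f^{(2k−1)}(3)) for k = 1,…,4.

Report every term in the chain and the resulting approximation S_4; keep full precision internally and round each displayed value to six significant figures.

∫_3^28 x^4 dx evaluates to 3.44202e+06.
½[f(3) + f(28)] = ½[81.0000 + 614656] = 307368.
So far: 3.74939e+06.
Order-1 term: 1/12 · (87808.0 − 108.000) = 7308.33.
After k=1: 3.75670e+06.
Order-2 term: −1/720 · (672.000 − 72.0000) = -0.833333.
After k=2: 3.75670e+06.
Order-3 term: 1/30240 · (0.00000 − 0.00000) = 0.00000.
After k=3: 3.75670e+06.
Order-4 term: −1/1209600 · (0.00000 − 0.00000) = 0.00000.

S_4 ≈ 3.75670e+06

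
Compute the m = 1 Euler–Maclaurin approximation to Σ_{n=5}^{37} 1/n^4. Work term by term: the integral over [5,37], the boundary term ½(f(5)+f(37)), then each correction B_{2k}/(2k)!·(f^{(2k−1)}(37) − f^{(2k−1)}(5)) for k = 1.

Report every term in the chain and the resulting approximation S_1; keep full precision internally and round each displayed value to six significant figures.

Integral: ∫_5^37 1/x^4 dx = 0.00266009.
½[f(5) + f(37)] = ½[0.00160000 + 5.33572e-07] = 0.000800267.
Running total after boundary: 0.00346035.
k=1: B_{2}/(2)! × [f^{(1)}(37) − f^{(1)}(5)] = 1/12 × (-5.76835e-08 − (-0.00128000)) = 0.000106662.

S_1 ≈ 0.00356701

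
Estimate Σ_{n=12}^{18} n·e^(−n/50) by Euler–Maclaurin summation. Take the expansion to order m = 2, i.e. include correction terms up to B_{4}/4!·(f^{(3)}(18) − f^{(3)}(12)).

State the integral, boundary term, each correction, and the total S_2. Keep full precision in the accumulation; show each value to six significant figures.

S_2 ≈ 77.4331

∫_12^18 x·e^(−x/50) dx evaluates to 66.4469.
½[f(12) + f(18)] = ½[9.43953 + 12.5582] = 10.9989.
Integral + boundary = 77.4457.
k=1: B_{2}/(2)! × [f^{(1)}(18) − f^{(1)}(12)] = 1/12 × (0.446513 − 0.597837) = -0.0126104.
Running total after k=1: 77.4331.
k=2: B_{4}/(4)! × [f^{(3)}(18) − f^{(3)}(12)] = −1/720 × (0.000736746 − 0.000868437) = 1.82904e-07.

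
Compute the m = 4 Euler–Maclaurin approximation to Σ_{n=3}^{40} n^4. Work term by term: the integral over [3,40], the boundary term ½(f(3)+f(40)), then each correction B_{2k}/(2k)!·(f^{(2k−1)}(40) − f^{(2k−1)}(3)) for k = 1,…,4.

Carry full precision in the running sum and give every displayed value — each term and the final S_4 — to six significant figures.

S_4 ≈ 2.17813e+07

The integral term ∫_3^40 x^4 dx = 2.04800e+07.
Endpoint term: (f(3) + f(40))/2 = (81.0000 + 2.56000e+06)/2 = 1.28004e+06.
Running total after boundary: 2.17600e+07.
Correction k=1: B_{2}/2! · (f^{(1)}(40) − f^{(1)}(3)) = 1/12 · (256000 − 108.000) = 21324.3.
After k=1: 2.17813e+07.
Correction k=2: B_{4}/4! · (f^{(3)}(40) − f^{(3)}(3)) = −1/720 · (960.000 − 72.0000) = -1.23333.
After k=2: 2.17813e+07.
Correction k=3: B_{6}/6! · (f^{(5)}(40) − f^{(5)}(3)) = 1/30240 · (0.00000 − 0.00000) = 0.00000.
After k=3: 2.17813e+07.
Correction k=4: B_{8}/8! · (f^{(7)}(40) − f^{(7)}(3)) = −1/1209600 · (0.00000 − 0.00000) = 0.00000.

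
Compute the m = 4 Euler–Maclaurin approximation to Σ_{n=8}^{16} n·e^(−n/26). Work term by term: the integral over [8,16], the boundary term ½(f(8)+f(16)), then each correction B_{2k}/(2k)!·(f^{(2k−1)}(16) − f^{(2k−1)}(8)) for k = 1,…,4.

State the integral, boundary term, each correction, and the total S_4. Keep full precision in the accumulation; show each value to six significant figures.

∫_8^16 x·e^(−x/26) dx evaluates to 59.7122.
½[f(8) + f(16)] = ½[5.88113 + 8.64693] = 7.26403.
Integral + boundary = 66.9763.
k=1: B_{2}/(2)! × [f^{(1)}(16) − f^{(1)}(8)] = 1/12 × (0.207859 − 0.508944) = -0.0250904.
Partial sum through k=1: 66.9512.
k=2: B_{4}/(4)! × [f^{(3)}(16) − f^{(3)}(8)] = −1/720 × (0.00190640 − 0.00292785) = 1.41868e-06.
Partial sum through k=2: 66.9512.
k=3: B_{6}/(6)! × [f^{(5)}(16) − f^{(5)}(8)] = 1/30240 × (5.18537e-06 − 7.54856e-06) = -7.81477e-11.
Partial sum through k=3: 66.9512.
k=4: B_{8}/(8)! × [f^{(7)}(16) − f^{(7)}(8)] = −1/1209600 × (1.11696e-08 − 1.59260e-08) = 3.93223e-15.

S_4 ≈ 66.9512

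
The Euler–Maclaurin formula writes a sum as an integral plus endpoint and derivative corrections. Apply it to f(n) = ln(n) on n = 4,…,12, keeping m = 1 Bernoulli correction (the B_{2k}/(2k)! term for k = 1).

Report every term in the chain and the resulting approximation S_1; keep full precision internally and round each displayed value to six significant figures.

∫_4^12 ln(x) dx evaluates to 16.2737.
Boundary: ½(f(4) + f(12)) = ½(1.38629 + 2.48491) = 1.93560.
Integral + boundary = 18.2093.
Correction k=1: B_{2}/2! · (f^{(1)}(12) − f^{(1)}(4)) = 1/12 · (0.0833333 − 0.250000) = -0.0138889.

S_1 ≈ 18.1954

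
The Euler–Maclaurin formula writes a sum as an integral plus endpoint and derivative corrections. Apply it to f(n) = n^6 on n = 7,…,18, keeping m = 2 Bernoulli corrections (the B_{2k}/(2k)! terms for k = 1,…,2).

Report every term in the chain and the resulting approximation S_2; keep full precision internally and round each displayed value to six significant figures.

S_2 ≈ 1.05343e+08

Integral: ∫_7^18 x^6 dx = 8.73424e+07.
Endpoint term: (f(7) + f(18))/2 = (117649 + 3.40122e+07)/2 = 1.70649e+07.
So far: 1.04407e+08.
Correction k=1: B_{2}/2! · (f^{(1)}(18) − f^{(1)}(7)) = 1/12 · (1.13374e+07 − 100842) = 936380.
Running total after k=1: 1.05344e+08.
Correction k=2: B_{4}/4! · (f^{(3)}(18) − f^{(3)}(7)) = −1/720 · (699840 − 41160.0) = -914.833.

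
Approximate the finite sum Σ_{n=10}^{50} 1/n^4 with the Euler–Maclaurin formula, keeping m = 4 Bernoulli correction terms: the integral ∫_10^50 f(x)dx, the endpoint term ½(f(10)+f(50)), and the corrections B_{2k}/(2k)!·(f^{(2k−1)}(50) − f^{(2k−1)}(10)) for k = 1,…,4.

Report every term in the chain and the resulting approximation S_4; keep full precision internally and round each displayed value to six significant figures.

S_4 ≈ 0.000384062

Integral: ∫_10^50 1/x^4 dx = 0.000330667.
Endpoint term: (f(10) + f(50))/2 = (0.000100000 + 1.60000e-07)/2 = 5.00800e-05.
Integral + boundary = 0.000380747.
k=1: B_{2}/(2)! × [f^{(1)}(50) − f^{(1)}(10)] = 1/12 × (-1.28000e-08 − (-4.00000e-05)) = 3.33227e-06.
Partial sum through k=1: 0.000384079.
k=2: B_{4}/(4)! × [f^{(3)}(50) − f^{(3)}(10)] = −1/720 × (-1.53600e-10 − (-1.20000e-05)) = -1.66665e-08.
Partial sum through k=2: 0.000384062.
k=3: B_{6}/(6)! × [f^{(5)}(50) − f^{(5)}(10)] = 1/30240 × (-3.44064e-12 − (-6.72000e-06)) = 2.22222e-10.
Partial sum through k=3: 0.000384062.
k=4: B_{8}/(8)! × [f^{(7)}(50) − f^{(7)}(10)] = −1/1209600 × (-1.23863e-13 − (-6.04800e-06)) = -5.00000e-12.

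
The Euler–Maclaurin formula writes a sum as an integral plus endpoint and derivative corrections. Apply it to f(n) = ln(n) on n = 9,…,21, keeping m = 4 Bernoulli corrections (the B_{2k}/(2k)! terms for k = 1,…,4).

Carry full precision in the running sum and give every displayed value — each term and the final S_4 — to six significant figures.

S_4 ≈ 34.7755

Integral: ∫_9^21 ln(x) dx = 32.1599.
½[f(9) + f(21)] = ½[2.19722 + 3.04452] = 2.62087.
Running total after boundary: 34.7808.
k=1: B_{2}/(2)! × [f^{(1)}(21) − f^{(1)}(9)] = 1/12 × (0.0476190 − 0.111111) = -0.00529101.
Partial sum through k=1: 34.7755.
k=2: B_{4}/(4)! × [f^{(3)}(21) − f^{(3)}(9)] = −1/720 × (0.000215959 − 0.00274348) = 3.51045e-06.
Partial sum through k=2: 34.7755.
k=3: B_{6}/(6)! × [f^{(5)}(21) − f^{(5)}(9)] = 1/30240 × (5.87645e-06 − 0.000406442) = -1.32462e-08.
Partial sum through k=3: 34.7755.
k=4: B_{8}/(8)! × [f^{(7)}(21) − f^{(7)}(9)] = −1/1209600 × (3.99758e-07 − 0.000150534) = 1.24119e-10.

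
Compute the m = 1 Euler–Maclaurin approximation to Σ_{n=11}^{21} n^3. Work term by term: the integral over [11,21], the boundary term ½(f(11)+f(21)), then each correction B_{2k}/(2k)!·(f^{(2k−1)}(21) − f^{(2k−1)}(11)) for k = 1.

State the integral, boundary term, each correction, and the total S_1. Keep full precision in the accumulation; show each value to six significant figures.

Integral: ∫_11^21 x^3 dx = 44960.0.
Endpoint term: (f(11) + f(21))/2 = (1331.00 + 9261.00)/2 = 5296.00.
Running total after boundary: 50256.0.
k=1: B_{2}/(2)! × [f^{(1)}(21) − f^{(1)}(11)] = 1/12 × (1323.00 − 363.000) = 80.0000.

S_1 ≈ 50336.0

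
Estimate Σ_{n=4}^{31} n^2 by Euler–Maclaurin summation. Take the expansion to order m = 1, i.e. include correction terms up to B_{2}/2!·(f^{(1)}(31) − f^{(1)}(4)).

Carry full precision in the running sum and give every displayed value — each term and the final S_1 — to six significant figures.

Integral: ∫_4^31 x^2 dx = 9909.00.
Boundary: ½(f(4) + f(31)) = ½(16.0000 + 961.000) = 488.500.
Integral + boundary = 10397.5.
Correction k=1: B_{2}/2! · (f^{(1)}(31) − f^{(1)}(4)) = 1/12 · (62.0000 − 8.00000) = 4.50000.

S_1 ≈ 10402.0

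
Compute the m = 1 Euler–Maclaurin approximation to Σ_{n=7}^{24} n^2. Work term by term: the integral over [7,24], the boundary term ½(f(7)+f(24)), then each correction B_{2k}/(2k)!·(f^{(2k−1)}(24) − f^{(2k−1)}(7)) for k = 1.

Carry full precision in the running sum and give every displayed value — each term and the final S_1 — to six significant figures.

∫_7^24 x^2 dx evaluates to 4493.67.
Endpoint term: (f(7) + f(24))/2 = (49.0000 + 576.000)/2 = 312.500.
Integral + boundary = 4806.17.
k=1: B_{2}/(2)! × [f^{(1)}(24) − f^{(1)}(7)] = 1/12 × (48.0000 − 14.0000) = 2.83333.

S_1 ≈ 4809.00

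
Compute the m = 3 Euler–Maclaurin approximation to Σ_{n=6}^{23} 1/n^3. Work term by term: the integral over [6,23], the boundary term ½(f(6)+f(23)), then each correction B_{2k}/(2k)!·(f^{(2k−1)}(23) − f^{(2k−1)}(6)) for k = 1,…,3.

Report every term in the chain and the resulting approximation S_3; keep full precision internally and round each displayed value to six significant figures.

Integral: ∫_6^23 1/x^3 dx = 0.0129437.
½[f(6) + f(23)] = ½[0.00462963 + 8.21895e-05] = 0.00235591.
Integral + boundary = 0.0152996.
Order-1 term: 1/12 · (-1.07204e-05 − (-0.00231481)) = 0.000192008.
Partial sum through k=1: 0.0154916.
Order-2 term: −1/720 · (-4.05307e-07 − (-0.00128601)) = -1.78556e-06.
Partial sum through k=2: 0.0154898.
Order-3 term: 1/30240 · (-3.21794e-08 − (-0.00150034)) = 4.96135e-08.

S_3 ≈ 0.0154899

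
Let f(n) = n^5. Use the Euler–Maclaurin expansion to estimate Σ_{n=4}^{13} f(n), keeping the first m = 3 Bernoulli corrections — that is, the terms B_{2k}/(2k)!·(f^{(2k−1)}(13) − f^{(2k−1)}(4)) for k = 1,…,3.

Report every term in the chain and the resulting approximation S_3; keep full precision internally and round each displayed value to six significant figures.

Integral: ∫_4^13 x^5 dx = 803786.
Boundary: ½(f(4) + f(13)) = ½(1024.00 + 371293) = 186158.
Running total after boundary: 989944.
Correction k=1: B_{2}/2! · (f^{(1)}(13) − f^{(1)}(4)) = 1/12 · (142805 − 1280.00) = 11793.8.
Running total after k=1: 1.00174e+06.
Correction k=2: B_{4}/4! · (f^{(3)}(13) − f^{(3)}(4)) = −1/720 · (10140.0 − 960.000) = -12.7500.
Running total after k=2: 1.00172e+06.
Correction k=3: B_{6}/6! · (f^{(5)}(13) − f^{(5)}(4)) = 1/30240 · (120.000 − 120.000) = 0.00000.

S_3 ≈ 1.00172e+06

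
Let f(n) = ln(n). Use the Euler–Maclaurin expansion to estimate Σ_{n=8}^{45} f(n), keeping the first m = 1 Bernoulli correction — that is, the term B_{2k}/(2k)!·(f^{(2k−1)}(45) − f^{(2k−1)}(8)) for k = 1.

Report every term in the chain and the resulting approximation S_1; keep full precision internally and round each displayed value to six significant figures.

S_1 ≈ 120.599

Integral: ∫_8^45 ln(x) dx = 117.664.
½[f(8) + f(45)] = ½[2.07944 + 3.80666] = 2.94305.
Running total after boundary: 120.607.
k=1: B_{2}/(2)! × [f^{(1)}(45) − f^{(1)}(8)] = 1/12 × (0.0222222 − 0.125000) = -0.00856481.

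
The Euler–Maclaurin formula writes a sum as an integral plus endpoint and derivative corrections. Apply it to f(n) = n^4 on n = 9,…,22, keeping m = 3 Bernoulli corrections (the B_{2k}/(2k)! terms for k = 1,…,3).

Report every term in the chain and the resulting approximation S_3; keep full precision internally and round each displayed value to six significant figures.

The integral term ∫_9^22 x^4 dx = 1.01892e+06.
Endpoint term: (f(9) + f(22))/2 = (6561.00 + 234256)/2 = 120408.
So far: 1.13933e+06.
Order-1 term: 1/12 · (42592.0 − 2916.00) = 3306.33.
After k=1: 1.14263e+06.
Order-2 term: −1/720 · (528.000 − 216.000) = -0.433333.
After k=2: 1.14263e+06.
Order-3 term: 1/30240 · (0.00000 − 0.00000) = 0.00000.

S_3 ≈ 1.14263e+06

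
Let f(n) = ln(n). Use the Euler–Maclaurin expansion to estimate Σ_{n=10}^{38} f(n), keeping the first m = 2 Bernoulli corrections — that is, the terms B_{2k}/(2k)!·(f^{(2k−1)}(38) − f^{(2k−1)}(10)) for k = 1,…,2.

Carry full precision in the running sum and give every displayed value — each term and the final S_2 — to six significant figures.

The integral term ∫_10^38 ln(x) dx = 87.2024.
Endpoint term: (f(10) + f(38))/2 = (2.30259 + 3.63759)/2 = 2.97009.
Integral + boundary = 90.1725.
k=1: B_{2}/(2)! × [f^{(1)}(38) − f^{(1)}(10)] = 1/12 × (0.0263158 − 0.100000) = -0.00614035.
Partial sum through k=1: 90.1664.
k=2: B_{4}/(4)! × [f^{(3)}(38) − f^{(3)}(10)] = −1/720 × (3.64485e-05 − 0.00200000) = 2.72715e-06.

S_2 ≈ 90.1664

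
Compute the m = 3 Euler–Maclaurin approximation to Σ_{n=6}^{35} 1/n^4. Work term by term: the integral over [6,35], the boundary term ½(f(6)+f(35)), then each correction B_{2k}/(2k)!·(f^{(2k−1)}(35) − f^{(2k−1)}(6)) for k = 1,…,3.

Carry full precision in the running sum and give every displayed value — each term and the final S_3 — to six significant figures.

The integral term ∫_6^35 1/x^4 dx = 0.00153544.
Endpoint term: (f(6) + f(35))/2 = (0.000771605 + 6.66389e-07)/2 = 0.000386136.
Integral + boundary = 0.00192157.
Correction k=1: B_{2}/2! · (f^{(1)}(35) − f^{(1)}(6)) = 1/12 · (-7.61587e-08 − (-0.000514403)) = 4.28606e-05.
After k=1: 0.00196443.
Correction k=2: B_{4}/4! · (f^{(3)}(35) − f^{(3)}(6)) = −1/720 · (-1.86511e-09 − (-0.000428669)) = -5.95372e-07.
After k=2: 0.00196384.
Correction k=3: B_{6}/6! · (f^{(5)}(35) − f^{(5)}(6)) = 1/30240 · (-8.52623e-11 − (-0.000666819)) = 2.20509e-08.

S_3 ≈ 0.00196386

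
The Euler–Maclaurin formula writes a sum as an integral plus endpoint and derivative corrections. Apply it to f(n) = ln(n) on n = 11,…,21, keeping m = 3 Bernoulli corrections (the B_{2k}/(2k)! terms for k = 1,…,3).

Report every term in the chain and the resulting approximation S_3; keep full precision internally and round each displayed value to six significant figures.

∫_11^21 ln(x) dx evaluates to 27.5581.
Endpoint term: (f(11) + f(21))/2 = (2.39790 + 3.04452)/2 = 2.72121.
Running total after boundary: 30.2793.
Order-1 term: 1/12 · (0.0476190 − 0.0909091) = -0.00360750.
Partial sum through k=1: 30.2757.
Order-2 term: −1/720 · (0.000215959 − 0.00150263) = 1.78704e-06.
Partial sum through k=2: 30.2757.
Order-3 term: 1/30240 · (5.87645e-06 − 0.000149021) = -4.73362e-09.

S_3 ≈ 30.2757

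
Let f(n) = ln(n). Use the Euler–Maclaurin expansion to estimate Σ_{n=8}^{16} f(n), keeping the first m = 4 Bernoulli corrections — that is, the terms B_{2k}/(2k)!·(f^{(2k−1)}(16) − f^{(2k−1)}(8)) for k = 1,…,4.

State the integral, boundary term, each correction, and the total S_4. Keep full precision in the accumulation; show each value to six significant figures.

Integral: ∫_8^16 ln(x) dx = 19.7259.
Endpoint term: (f(8) + f(16))/2 = (2.07944 + 2.77259)/2 = 2.42602.
Integral + boundary = 22.1519.
Correction k=1: B_{2}/2! · (f^{(1)}(16) − f^{(1)}(8)) = 1/12 · (0.0625000 − 0.125000) = -0.00520833.
Running total after k=1: 22.1467.
Correction k=2: B_{4}/4! · (f^{(3)}(16) − f^{(3)}(8)) = −1/720 · (0.000488281 − 0.00390625) = 4.74718e-06.
Running total after k=2: 22.1467.
Correction k=3: B_{6}/6! · (f^{(5)}(16) − f^{(5)}(8)) = 1/30240 · (2.28882e-05 − 0.000732422) = -2.34634e-08.
Running total after k=3: 22.1467.
Correction k=4: B_{8}/8! · (f^{(7)}(16) − f^{(7)}(8)) = −1/1209600 · (2.68221e-06 − 0.000343323) = 2.81614e-10.

S_4 ≈ 22.1467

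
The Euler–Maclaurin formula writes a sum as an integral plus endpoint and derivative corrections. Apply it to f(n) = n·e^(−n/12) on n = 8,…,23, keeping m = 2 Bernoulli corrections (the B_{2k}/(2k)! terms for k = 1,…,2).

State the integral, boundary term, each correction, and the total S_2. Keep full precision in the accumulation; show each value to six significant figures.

Integral: ∫_8^23 x·e^(−x/12) dx = 61.4396.
Boundary: ½(f(8) + f(23)) = ½(4.10734 + 3.38322) = 3.74528.
Integral + boundary = 65.1849.
k=1: B_{2}/(2)! × [f^{(1)}(23) − f^{(1)}(8)] = 1/12 × (-0.134838 − 0.171139) = -0.0254981.
After k=1: 65.1594.
k=2: B_{4}/(4)! × [f^{(3)}(23) − f^{(3)}(8)] = −1/720 × (0.00110663 − 0.00831926) = 1.00175e-05.

S_2 ≈ 65.1594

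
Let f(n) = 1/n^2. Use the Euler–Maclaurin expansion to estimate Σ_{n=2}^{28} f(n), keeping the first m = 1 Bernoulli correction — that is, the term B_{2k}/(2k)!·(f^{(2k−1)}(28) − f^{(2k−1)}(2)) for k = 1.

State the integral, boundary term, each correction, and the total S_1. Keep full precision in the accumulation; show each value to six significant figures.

S_1 ≈ 0.610749

The integral term ∫_2^28 1/x^2 dx = 0.464286.
Endpoint term: (f(2) + f(28))/2 = (0.250000 + 0.00127551)/2 = 0.125638.
Running total after boundary: 0.589923.
Order-1 term: 1/12 · (-9.11079e-05 − (-0.250000)) = 0.0208257.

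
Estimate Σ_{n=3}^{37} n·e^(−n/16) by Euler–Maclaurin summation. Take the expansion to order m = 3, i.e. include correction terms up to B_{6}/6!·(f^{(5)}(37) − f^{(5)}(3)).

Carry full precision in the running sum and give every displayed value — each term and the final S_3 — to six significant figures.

S_3 ≈ 171.070

∫_3^37 x·e^(−x/16) dx evaluates to 168.061.
Boundary: ½(f(3) + f(37)) = ½(2.48709 + 3.66350) = 3.07529.
Running total after boundary: 171.137.
Correction k=1: B_{2}/2! · (f^{(1)}(37) − f^{(1)}(3)) = 1/12 · (-0.129955 − 0.673586) = -0.0669618.
Running total after k=1: 171.070.
Correction k=2: B_{4}/4! · (f^{(3)}(37) − f^{(3)}(3)) = −1/720 · (0.000265905 − 0.00910799) = 1.22807e-05.
Running total after k=2: 171.070.
Correction k=3: B_{6}/6! · (f^{(5)}(37) − f^{(5)}(3)) = 1/30240 · (4.06034e-06 − 6.08780e-05) = -1.87889e-09.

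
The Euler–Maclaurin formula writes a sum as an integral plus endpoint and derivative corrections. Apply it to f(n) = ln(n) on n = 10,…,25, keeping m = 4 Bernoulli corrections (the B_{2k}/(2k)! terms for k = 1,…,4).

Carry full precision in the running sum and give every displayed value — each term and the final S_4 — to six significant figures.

S_4 ≈ 45.2018

The integral term ∫_10^25 ln(x) dx = 42.4460.
Boundary: ½(f(10) + f(25)) = ½(2.30259 + 3.21888) = 2.76073.
So far: 45.2068.
Correction k=1: B_{2}/2! · (f^{(1)}(25) − f^{(1)}(10)) = 1/12 · (0.0400000 − 0.100000) = -0.00500000.
Partial sum through k=1: 45.2018.
Correction k=2: B_{4}/4! · (f^{(3)}(25) − f^{(3)}(10)) = −1/720 · (0.000128000 − 0.00200000) = 2.60000e-06.
Partial sum through k=2: 45.2018.
Correction k=3: B_{6}/6! · (f^{(5)}(25) − f^{(5)}(10)) = 1/30240 · (2.45760e-06 − 0.000240000) = -7.85524e-09.
Partial sum through k=3: 45.2018.
Correction k=4: B_{8}/8! · (f^{(7)}(25) − f^{(7)}(10)) = −1/1209600 · (1.17965e-07 − 7.20000e-05) = 5.94263e-11.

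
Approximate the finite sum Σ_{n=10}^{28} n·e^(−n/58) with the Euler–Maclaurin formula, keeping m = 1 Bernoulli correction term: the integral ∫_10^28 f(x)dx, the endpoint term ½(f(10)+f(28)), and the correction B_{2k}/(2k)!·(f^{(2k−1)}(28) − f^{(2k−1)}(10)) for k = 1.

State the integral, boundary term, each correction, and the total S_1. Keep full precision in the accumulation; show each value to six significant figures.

S_1 ≈ 254.219

∫_10^28 x·e^(−x/58) dx evaluates to 241.403.
Boundary: ½(f(10) + f(28)) = ½(8.41631 + 17.2782) = 12.8473.
Running total after boundary: 254.250.
k=1: B_{2}/(2)! × [f^{(1)}(28) − f^{(1)}(10)] = 1/12 × (0.319179 − 0.696522) = -0.0314453.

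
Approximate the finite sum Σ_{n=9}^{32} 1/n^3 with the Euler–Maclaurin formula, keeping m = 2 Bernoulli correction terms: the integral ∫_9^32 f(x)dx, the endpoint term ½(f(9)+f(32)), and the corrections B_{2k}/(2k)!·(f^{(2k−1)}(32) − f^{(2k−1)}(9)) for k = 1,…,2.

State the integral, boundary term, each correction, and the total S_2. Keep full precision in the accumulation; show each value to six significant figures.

Integral: ∫_9^32 1/x^3 dx = 0.00568456.
Endpoint term: (f(9) + f(32))/2 = (0.00137174 + 3.05176e-05)/2 = 0.000701130.
So far: 0.00638569.
Correction k=1: B_{2}/2! · (f^{(1)}(32) − f^{(1)}(9)) = 1/12 · (-2.86102e-06 − (-0.000457247)) = 3.78655e-05.
Running total after k=1: 0.00642355.
Correction k=2: B_{4}/4! · (f^{(3)}(32) − f^{(3)}(9)) = −1/720 · (-5.58794e-08 − (-0.000112901)) = -1.56729e-07.

S_2 ≈ 0.00642340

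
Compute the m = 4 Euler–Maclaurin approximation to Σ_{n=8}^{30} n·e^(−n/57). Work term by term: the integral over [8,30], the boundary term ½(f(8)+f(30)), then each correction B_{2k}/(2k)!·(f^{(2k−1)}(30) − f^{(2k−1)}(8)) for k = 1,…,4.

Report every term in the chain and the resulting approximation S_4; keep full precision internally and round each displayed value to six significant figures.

S_4 ≈ 302.476

∫_8^30 x·e^(−x/57) dx evaluates to 290.177.
Boundary: ½(f(8) + f(30)) = ½(6.95243 + 17.7233) = 12.3379.
Running total after boundary: 302.514.
k=1: B_{2}/(2)! × [f^{(1)}(30) − f^{(1)}(8)] = 1/12 × (0.279842 − 0.747081) = -0.0389366.
After k=1: 302.476.
k=2: B_{4}/(4)! × [f^{(3)}(30) − f^{(3)}(8)] = −1/720 × (0.000449799 − 0.000764908) = 4.37652e-07.
After k=2: 302.476.
k=3: B_{6}/(6)! × [f^{(5)}(30) − f^{(5)}(8)] = 1/30240 × (2.50374e-07 − 4.00085e-07) = -4.95074e-12.
After k=3: 302.476.
k=4: B_{8}/(8)! × [f^{(7)}(30) − f^{(7)}(8)] = −1/1209600 × (1.11513e-10 − 1.73820e-10) = 5.15100e-17.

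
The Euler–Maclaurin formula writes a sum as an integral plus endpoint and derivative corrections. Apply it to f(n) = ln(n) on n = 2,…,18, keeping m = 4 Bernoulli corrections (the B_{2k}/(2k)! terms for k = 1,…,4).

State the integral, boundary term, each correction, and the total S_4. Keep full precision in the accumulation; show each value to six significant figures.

The integral term ∫_2^18 ln(x) dx = 34.6404.
Boundary: ½(f(2) + f(18)) = ½(0.693147 + 2.89037) = 1.79176.
Integral + boundary = 36.4322.
k=1: B_{2}/(2)! × [f^{(1)}(18) − f^{(1)}(2)] = 1/12 × (0.0555556 − 0.500000) = -0.0370370.
After k=1: 36.3951.
k=2: B_{4}/(4)! × [f^{(3)}(18) − f^{(3)}(2)] = −1/720 × (0.000342936 − 0.250000) = 0.000346746.
After k=2: 36.3955.
k=3: B_{6}/(6)! × [f^{(5)}(18) − f^{(5)}(2)] = 1/30240 × (1.27013e-05 − 0.750000) = -2.48012e-05.
After k=3: 36.3954.
k=4: B_{8}/(8)! × [f^{(7)}(18) − f^{(7)}(2)] = −1/1209600 × (1.17605e-06 − 5.62500) = 4.65030e-06.

S_4 ≈ 36.3954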